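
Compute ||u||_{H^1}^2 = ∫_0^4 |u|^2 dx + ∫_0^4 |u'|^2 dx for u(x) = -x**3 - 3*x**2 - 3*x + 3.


||u||_{H^1}^2 = 545992/35

The H^1 norm (squared) on an interval (0, L) is
  ||u||_{H^1}^2 = ∫_0^L u(x)^2 dx + ∫_0^L u'(x)^2 dx.
Compute u'(x) = -3*x**2 - 6*x - 3.
Then u(x)^2 = x**6 + 6*x**5 + 15*x**4 + 12*x**3 - 9*x**2 - 18*x + 9 and u'(x)^2 = 9*x**4 + 36*x**3 + 54*x**2 + 36*x + 9.
Integrate each monomial from 0 to 4 using ∫_0^4 c·x^n dx = c·4^(n+1)/(n+1):
  ∫_0^4 u(x)^2 dx = ∫_0^4 (x^6 + 6*x^5 + 15*x^4 + 12*x^3 - 9*x^2 - 18*x + 9) dx. Term by term:
    ∫_0^4 x^6 dx = 16384/7;  ∫_0^4 6*x^5 dx = 4096;  ∫_0^4 15*x^4 dx = 3072;
    ∫_0^4 12*x^3 dx = 768;  ∫_0^4 -9*x^2 dx = -192;  ∫_0^4 -18*x dx = -144;
    ∫_0^4 9 dx = 36.
  Sum: 16384/7 + 4096 + 3072 + 768 − 192 − 144 + 36 = 69836/7.
  ∫_0^4 u'(x)^2 dx = ∫_0^4 (9*x^4 + 36*x^3 + 54*x^2 + 36*x + 9) dx. Term by term:
    ∫_0^4 9*x^4 dx = 9216/5;  ∫_0^4 36*x^3 dx = 2304;  ∫_0^4 54*x^2 dx = 1152;
    ∫_0^4 36*x dx = 288;  ∫_0^4 9 dx = 36.
  Sum: 9216/5 + 2304 + 1152 + 288 + 36 = 28116/5.
Adding: ||u||_{H^1}^2 = 69836/7 + 28116/5 = 545992/35.


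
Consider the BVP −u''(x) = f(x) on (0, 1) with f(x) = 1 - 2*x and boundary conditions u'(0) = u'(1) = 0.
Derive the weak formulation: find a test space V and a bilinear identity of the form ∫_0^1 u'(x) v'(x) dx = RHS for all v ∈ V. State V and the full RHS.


V = H^1(0, 1) (no boundary constraint on v; u is determined up to an additive constant); weak form: ∫_0^1 u'v' dx = ∫_0^1 (1 - 2*x) v dx for all v ∈ V.

Multiply both sides by a test function v and integrate from 0 to 1:
  ∫_0^1 −u''(x) v(x) dx = ∫_0^1 f(x) v(x) dx.
Integrate the LHS by parts once:
  ∫_0^1 −u'' v dx = −[u'(x) v(x)]_0^1 + ∫_0^1 u'(x) v'(x) dx.
Thus ∫_0^1 u'(x) v'(x) dx = ∫_0^1 f(x) v(x) dx + [u'(x) v(x)]_0^1.
Choose V so that boundary terms are either known or forced to vanish.
u has homogeneous Neumann: u'(0) = u'(1) = 0. So [u' v]_0^1 = 0·v(1) − 0·v(0) = 0 for any v; take V = H^1(0, 1).
Weak formulation: find u (satisfying any essential BC) such that ∫_0^1 u'(x) v'(x) dx = ∫_0^1 f v dx for all v ∈ V (homogeneous Neumann, so boundary terms vanish).
Substituting f(x) = 1 - 2*x, the right-hand side is ∫_0^1 (1 - 2*x) v dx.
Compatibility check (pure Neumann): taking v ≡ 1 ∈ V gives 0 = ∫_0^1 f dx + (0) − (0), i.e. ∫_0^1 f dx must equal u'(0) − u'(1) = 0. Indeed ∫_0^1 (1 - 2*x) dx = 0, so the data are compatible. The solution is then unique only up to an additive constant (fix it e.g. by requiring ∫_0^1 u dx = 0).


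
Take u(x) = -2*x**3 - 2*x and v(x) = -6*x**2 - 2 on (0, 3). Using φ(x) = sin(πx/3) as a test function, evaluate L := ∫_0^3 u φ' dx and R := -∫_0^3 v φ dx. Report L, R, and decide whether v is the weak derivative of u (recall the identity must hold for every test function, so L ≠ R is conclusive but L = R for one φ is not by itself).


LHS = -648/π^3 + 174/π, RHS = -648/π^3 + 174/π. Yes, v = u' weakly.

u(x) = -2*x**3 - 2*x, classical derivative u'(x) = -6*x**2 - 2.
φ(x) = sin(πx/3), so φ'(x) = π*cos(π*x/3)/3.
Note φ(0) = φ(3) = 0, so the boundary term u·φ vanishes.
LHS = ∫_0^3 u(x) φ'(x) dx = ∫_0^3 (-2*π*x^3*cos(π*x/3)/3 - 2*π*x*cos(π*x/3)/3) dx. Term by term:
  ∫_0^3 -2*π*x*cos(π*x/3)/3 dx = 12/π;  ∫_0^3 -2*π*x^3*cos(π*x/3)/3 dx = -648/π^3 + 162/π.
Sum: 12/π + -648/π^3 + 162/π = -648/π^3 + 174/π.
So LHS = -648/π^3 + 174/π.
∫_0^3 v(x) φ(x) dx = ∫_0^3 (-6*x^2*sin(π*x/3) - 2*sin(π*x/3)) dx. Term by term:
  ∫_0^3 -2*sin(π*x/3) dx = -12/π;  ∫_0^3 -6*x^2*sin(π*x/3) dx = -162/π + 648/π^3.
Sum: -12/π + -162/π + 648/π^3 = -174/π + 648/π^3.
So RHS = -∫_0^3 v(x) φ(x) dx = -648/π^3 + 174/π.
LHS = RHS, so the identity holds for this test φ.
Moreover u is smooth here and v(x) = u'(x) = -6*x**2 - 2 pointwise, so the identity holds for every test function. Hence v is the weak derivative of u.


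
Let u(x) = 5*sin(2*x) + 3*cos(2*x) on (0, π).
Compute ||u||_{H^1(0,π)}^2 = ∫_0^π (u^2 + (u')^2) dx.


||u||_{H^1(0,π)}^2 = 85*π

u'(x) = -6*sin(2*x) + 10*cos(2*x).
Expand u² and (u')² and integrate term by term on (0, π), using: for integers n ≥ 1, ∫_0^π sin²(nx) dx = ∫_0^π cos²(nx) dx = π/2; for n ≠ n', ∫_0^π sin(nx)sin(n'x) dx = ∫_0^π cos(nx)cos(n'x) dx = 0; and by product-to-sum, ∫_0^π sin(nx)cos(n'x) dx = ½∫_0^π [sin((n+n')x) + sin((n−n')x)] dx, which is 0 when n+n' is even and 2n/(n²−n'²) when n+n' is odd (it need not vanish on (0, π)).
  u² squared terms: (3)²·∫cos(2x)² dx = 9·π/2 = 9*π/2;  (5)²·∫sin(2x)² dx = 25·π/2 = 25*π/2.
  u² cross terms: 2·(3)·(5)·∫cos(2x)·sin(2x) dx = 30·(0) = 0.
  So ∫_0^π u² dx = 9*π/2 + 25*π/2 + 0 = 17*π.
  (u')² squared terms: (-6)²·∫sin(2x)² dx = 36·π/2 = 18*π;  (10)²·∫cos(2x)² dx = 100·π/2 = 50*π.
  (u')² cross terms: 2·(-6)·(10)·∫sin(2x)·cos(2x) dx = -120·(0) = 0.
  So ∫_0^π (u')² dx = 18*π + 50*π + 0 = 68*π.
||u||_{H^1}^2 = (17*π) + (68*π) = 85*π.


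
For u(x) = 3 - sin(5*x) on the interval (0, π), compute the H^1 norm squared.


||u||_{H^1(0,π)}^2 = -12/5 + 22*π

u'(x) = -5*cos(5*x).
Expand u² and (u')² and integrate term by term on (0, π), using: for integers n ≥ 1, ∫_0^π sin²(nx) dx = ∫_0^π cos²(nx) dx = π/2; for n ≠ n', ∫_0^π sin(nx)sin(n'x) dx = ∫_0^π cos(nx)cos(n'x) dx = 0; and by product-to-sum, ∫_0^π sin(nx)cos(n'x) dx = ½∫_0^π [sin((n+n')x) + sin((n−n')x)] dx, which is 0 when n+n' is even and 2n/(n²−n'²) when n+n' is odd (it need not vanish on (0, π)). For the constant mode: ∫_0^π 1 dx = π, ∫_0^π cos(nx) dx = 0, ∫_0^π sin(nx) dx = (1−(−1)^n)/n.
  u² squared terms: (3)²·∫1 dx = 9·π = 9*π;  (-1)²·∫sin(5x)² dx = 1·π/2 = π/2.
  u² cross terms: 2·(3)·(-1)·∫1·sin(5x) dx = -6·(2/5) = -12/5.
  So ∫_0^π u² dx = 9*π + π/2 − 12/5 = -12/5 + 19*π/2.
  (u')² squared terms: (-5)²·∫cos(5x)² dx = 25·π/2 = 25*π/2.
  So ∫_0^π (u')² dx = 25*π/2.
||u||_{H^1}^2 = (-12/5 + 19*π/2) + (25*π/2) = -12/5 + 22*π.


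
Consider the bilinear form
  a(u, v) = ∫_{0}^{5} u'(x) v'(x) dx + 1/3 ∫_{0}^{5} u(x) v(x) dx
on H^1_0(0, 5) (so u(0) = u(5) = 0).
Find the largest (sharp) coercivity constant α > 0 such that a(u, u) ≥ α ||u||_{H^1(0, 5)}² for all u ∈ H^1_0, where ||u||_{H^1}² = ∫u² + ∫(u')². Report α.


α = (25/3 + π^2)/(π^2 + 25)

Coercivity of a(·,·) on H^1_0(0, 5) means a(u, u) ≥ α ||u||_{H^1}² for every u ∈ H^1_0.
The interval has length L = 5, and Poincaré/coercivity depend only on L. Here a(u, u) = ∫(u')² + (1/3)·∫u².
Here 0 < c = 1/3 < 1. The condition a(u,u) ≥ α||u||_{H^1}² reads (1−α)∫(u')² ≥ (α−c)∫u². Any admissible α is ≤ 1 (rapidly oscillating u have ∫u²/∫(u')² → 0), and α = 1 would force 0 ≥ (1−c)∫u², impossible since c < 1; so 1−α > 0. By the sharp Poincaré inequality on H^1_0 of an interval of length L, ∫(u')² ≥ (π/L)²∫u² with equality for the first sine mode sin(π(x−x₀)/L) (x₀ the left endpoint), so the inequality holds for all u iff (1−α)(π/L)² ≥ α − c, i.e. α ≤ ((π/L)² + c)/((π/L)² + 1) = (1 + c(L/π)²)/(1 + (L/π)²). With (π/L)² = π^2/25 and c = 1/3, the largest admissible constant is α = ((π/L)² + c)/((π/L)² + 1).
Simplifying, α = (25/3 + π^2)/(π^2 + 25).


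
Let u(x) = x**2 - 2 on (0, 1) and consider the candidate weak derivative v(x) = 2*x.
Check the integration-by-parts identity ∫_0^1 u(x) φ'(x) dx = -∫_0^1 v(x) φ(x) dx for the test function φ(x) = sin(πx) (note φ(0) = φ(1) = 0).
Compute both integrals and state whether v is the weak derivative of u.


LHS = -2/π, RHS = -2/π. Yes, v = u' weakly.

u(x) = x**2 - 2, classical derivative u'(x) = 2*x.
φ(x) = sin(πx), so φ'(x) = π*cos(π*x).
Note φ(0) = φ(1) = 0, so the boundary term u·φ vanishes.
LHS = ∫_0^1 u(x) φ'(x) dx = ∫_0^1 (π*x^2*cos(π*x) - 2*π*cos(π*x)) dx. Term by term:
  ∫_0^1 -2*π*cos(π*x) dx = 0;  ∫_0^1 π*x^2*cos(π*x) dx = -2/π.
Sum: 0 − 2/π = -2/π.
So LHS = -2/π.
∫_0^1 v(x) φ(x) dx = ∫_0^1 (2*x*sin(π*x)) dx. Term by term:
  ∫_0^1 2*x*sin(π*x) dx = 2/π.
So RHS = -∫_0^1 v(x) φ(x) dx = -2/π.
LHS = RHS, so the identity holds for this test φ.
Moreover u is smooth here and v(x) = u'(x) = 2*x pointwise, so the identity holds for every test function. Hence v is the weak derivative of u.


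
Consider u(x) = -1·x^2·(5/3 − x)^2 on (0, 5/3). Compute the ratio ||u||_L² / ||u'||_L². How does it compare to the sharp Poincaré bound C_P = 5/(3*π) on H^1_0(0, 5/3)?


||u||_L² / ||u'||_L² = 5*sqrt(3)/18 < C_P = 5/(3*π).

u(x) = -1·x^2·(5/3 − x)^2, so u'(x) = 2*x*(-18*x^2 + 45*x - 25)/9.
u(x) = -1·x^2·(5/3 − x)^2 vanishes at x = 0 and x = 5/3, so u ∈ H^1_0(0, 5/3). Differentiate via the product rule and integrate the resulting polynomials term by term.
  ∫_0^5/3 u² dx = ∫_0^5/3 (x^8 - 20*x^7/3 + 50*x^6/3 - 500*x^5/27 + 625*x^4/81) dx. Term by term:
    ∫_0^5/3 x^8 dx = 1953125/177147;  ∫_0^5/3 -20*x^7/3 dx = -1953125/39366;  ∫_0^5/3 50*x^6/3 dx = 3906250/45927;
    ∫_0^5/3 -500*x^5/27 dx = -3906250/59049;  ∫_0^5/3 625*x^4/81 dx = 390625/19683.
  Sum: 1953125/177147 − 1953125/39366 + 3906250/45927 − 3906250/59049 + 390625/19683 = 390625/2480058.
  ∫_0^5/3 (u')² dx = ∫_0^5/3 (16*x^6 - 80*x^5 + 1300*x^4/9 - 1000*x^3/9 + 2500*x^2/81) dx. Term by term:
    ∫_0^5/3 16*x^6 dx = 1250000/15309;  ∫_0^5/3 -80*x^5 dx = -625000/2187;  ∫_0^5/3 1300*x^4/9 dx = 812500/2187;
    ∫_0^5/3 -1000*x^3/9 dx = -156250/729;  ∫_0^5/3 2500*x^2/81 dx = 312500/6561.
  Sum: 1250000/15309 − 625000/2187 + 812500/2187 − 156250/729 + 312500/6561 = 31250/45927.
∫_0^5/3 u² dx = 390625/2480058, so ||u||_L² = 625*sqrt(42)/10206.
∫_0^5/3 (u')² dx = 31250/45927, so ||u'||_L² = 125*sqrt(14)/567.
Ratio ||u||_L² / ||u'||_L² = 5*sqrt(3)/18.
Sharp Poincaré constant on H^1_0(0, 5/3) is C_P = L/π = 5/(3*π), achieved by sin(3*π/5·x).
A polynomial bump cannot attain the sharp Poincaré constant (only the first sine eigenfunction does), so the ratio is strictly less than C_P, consistent with ||u||_L² ≤ C_P ||u'||_L².


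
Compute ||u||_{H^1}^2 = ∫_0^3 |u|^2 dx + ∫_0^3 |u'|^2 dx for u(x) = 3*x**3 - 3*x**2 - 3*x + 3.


||u||_{H^1}^2 = 89532/35

The H^1 norm (squared) on an interval (0, L) is
  ||u||_{H^1}^2 = ∫_0^L u(x)^2 dx + ∫_0^L u'(x)^2 dx.
Compute u'(x) = 9*x**2 - 6*x - 3.
Then u(x)^2 = 9*x**6 - 18*x**5 - 9*x**4 + 36*x**3 - 9*x**2 - 18*x + 9 and u'(x)^2 = 81*x**4 - 108*x**3 - 18*x**2 + 36*x + 9.
Integrate each monomial from 0 to 3 using ∫_0^3 c·x^n dx = c·3^(n+1)/(n+1):
  ∫_0^3 u(x)^2 dx = ∫_0^3 (9*x^6 - 18*x^5 - 9*x^4 + 36*x^3 - 9*x^2 - 18*x + 9) dx. Term by term:
    ∫_0^3 9*x^6 dx = 19683/7;  ∫_0^3 -18*x^5 dx = -2187;  ∫_0^3 -9*x^4 dx = -2187/5;
    ∫_0^3 36*x^3 dx = 729;  ∫_0^3 -9*x^2 dx = -81;  ∫_0^3 -18*x dx = -81;
    ∫_0^3 9 dx = 27.
  Sum: 19683/7 − 2187 − 2187/5 + 729 − 81 − 81 + 27 = 27351/35.
  ∫_0^3 u'(x)^2 dx = ∫_0^3 (81*x^4 - 108*x^3 - 18*x^2 + 36*x + 9) dx. Term by term:
    ∫_0^3 81*x^4 dx = 19683/5;  ∫_0^3 -108*x^3 dx = -2187;  ∫_0^3 -18*x^2 dx = -162;
    ∫_0^3 36*x dx = 162;  ∫_0^3 9 dx = 27.
  Sum: 19683/5 − 2187 − 162 + 162 + 27 = 8883/5.
Adding: ||u||_{H^1}^2 = 27351/35 + 8883/5 = 89532/35.


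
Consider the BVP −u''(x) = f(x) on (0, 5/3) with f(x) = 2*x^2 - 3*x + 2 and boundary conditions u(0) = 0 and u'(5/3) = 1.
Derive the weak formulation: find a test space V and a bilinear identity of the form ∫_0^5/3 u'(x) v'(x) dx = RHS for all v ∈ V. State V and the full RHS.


V = {v ∈ H^1(0, 5/3) : v(0) = 0} (test functions vanish at x = 0 where u is specified); weak form: ∫_0^5/3 u'v' dx = ∫_0^5/3 (2*x^2 - 3*x + 2) v dx + v(5/3) for all v ∈ V.

Multiply both sides by a test function v and integrate from 0 to 5/3:
  ∫_0^5/3 −u''(x) v(x) dx = ∫_0^5/3 f(x) v(x) dx.
Integrate the LHS by parts once:
  ∫_0^5/3 −u'' v dx = −[u'(x) v(x)]_0^5/3 + ∫_0^5/3 u'(x) v'(x) dx.
Thus ∫_0^5/3 u'(x) v'(x) dx = ∫_0^5/3 f(x) v(x) dx + [u'(x) v(x)]_0^5/3.
Choose V so that boundary terms are either known or forced to vanish.
Mixed BC: u(0) = 0 (Dirichlet) and u'(5/3) = 1 (Neumann). Define V = {v ∈ H^1(0, 5/3) : v(0) = 0}. Then [u' v]_0^5/3 = u'(5/3)·v(5/3) − u'(0)·0 = v(5/3).
Weak formulation: find u (satisfying any essential BC) such that ∫_0^5/3 u'(x) v'(x) dx = ∫_0^5/3 f v dx + v(5/3) for all v ∈ V (Dirichlet at 0 absorbed into V; Neumann datum at x = 5/3 contributes the boundary term).
Substituting f(x) = 2*x^2 - 3*x + 2, the right-hand side is ∫_0^5/3 (2*x^2 - 3*x + 2) v dx + v(5/3).


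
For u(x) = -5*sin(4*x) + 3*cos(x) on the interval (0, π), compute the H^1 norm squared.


||u||_{H^1(0,π)}^2 = -32 + 443*π/2

u'(x) = -3*sin(x) - 20*cos(4*x).
Expand u² and (u')² and integrate term by term on (0, π), using: for integers n ≥ 1, ∫_0^π sin²(nx) dx = ∫_0^π cos²(nx) dx = π/2; for n ≠ n', ∫_0^π sin(nx)sin(n'x) dx = ∫_0^π cos(nx)cos(n'x) dx = 0; and by product-to-sum, ∫_0^π sin(nx)cos(n'x) dx = ½∫_0^π [sin((n+n')x) + sin((n−n')x)] dx, which is 0 when n+n' is even and 2n/(n²−n'²) when n+n' is odd (it need not vanish on (0, π)).
  u² squared terms: (-5)²·∫sin(4x)² dx = 25·π/2 = 25*π/2;  (3)²·∫cos(x)² dx = 9·π/2 = 9*π/2.
  u² cross terms: 2·(-5)·(3)·∫sin(4x)·cos(x) dx = -30·(8/15) = -16.
  So ∫_0^π u² dx = 25*π/2 + 9*π/2 − 16 = -16 + 17*π.
  (u')² squared terms: (-20)²·∫cos(4x)² dx = 400·π/2 = 200*π;  (-3)²·∫sin(x)² dx = 9·π/2 = 9*π/2.
  (u')² cross terms: 2·(-20)·(-3)·∫cos(4x)·sin(x) dx = 120·(-2/15) = -16.
  So ∫_0^π (u')² dx = 200*π + 9*π/2 − 16 = -16 + 409*π/2.
||u||_{H^1}^2 = (-16 + 17*π) + (-16 + 409*π/2) = -32 + 443*π/2.


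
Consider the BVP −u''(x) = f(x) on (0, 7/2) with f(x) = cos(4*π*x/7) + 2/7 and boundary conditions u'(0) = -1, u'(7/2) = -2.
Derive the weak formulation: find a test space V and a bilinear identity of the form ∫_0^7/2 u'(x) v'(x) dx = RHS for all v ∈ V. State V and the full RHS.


V = H^1(0, 7/2) (v unrestricted at boundary; u is determined up to an additive constant); weak form: ∫_0^7/2 u'v' dx = ∫_0^7/2 (cos(4*π*x/7) + 2/7) v dx − 2·v(7/2) + v(0) for all v ∈ V.

Multiply both sides by a test function v and integrate from 0 to 7/2:
  ∫_0^7/2 −u''(x) v(x) dx = ∫_0^7/2 f(x) v(x) dx.
Integrate the LHS by parts once:
  ∫_0^7/2 −u'' v dx = −[u'(x) v(x)]_0^7/2 + ∫_0^7/2 u'(x) v'(x) dx.
Thus ∫_0^7/2 u'(x) v'(x) dx = ∫_0^7/2 f(x) v(x) dx + [u'(x) v(x)]_0^7/2.
Choose V so that boundary terms are either known or forced to vanish.
u has inhomogeneous Neumann u'(0) = -1, u'(7/2) = -2. [u' v]_0^7/2 = (-2)·v(7/2) − (-1)·v(0) = − 2·v(7/2) + v(0). Take V = H^1(0, 7/2); boundary term becomes part of RHS.
Weak formulation: find u (satisfying any essential BC) such that ∫_0^7/2 u'(x) v'(x) dx = ∫_0^7/2 f v dx − 2·v(7/2) + v(0) for all v ∈ V (Neumann data are natural BCs: they enter the RHS as boundary terms).
Substituting f(x) = cos(4*π*x/7) + 2/7, the right-hand side is ∫_0^7/2 (cos(4*π*x/7) + 2/7) v dx − 2·v(7/2) + v(0).
Compatibility check (pure Neumann): taking v ≡ 1 ∈ V gives 0 = ∫_0^7/2 f dx + (-2) − (-1), i.e. ∫_0^7/2 f dx must equal u'(0) − u'(7/2) = 1. Indeed ∫_0^7/2 (cos(4*π*x/7) + 2/7) dx = 1, so the data are compatible. The solution is then unique only up to an additive constant (fix it e.g. by requiring ∫_0^7/2 u dx = 0).


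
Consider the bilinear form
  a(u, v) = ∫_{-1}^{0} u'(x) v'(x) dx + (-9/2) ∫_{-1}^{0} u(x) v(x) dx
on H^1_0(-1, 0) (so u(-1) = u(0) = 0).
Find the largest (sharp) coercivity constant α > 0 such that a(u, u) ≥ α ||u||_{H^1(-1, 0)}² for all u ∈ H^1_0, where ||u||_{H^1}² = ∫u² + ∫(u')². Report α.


α = (-9/2 + π^2)/(1 + π^2)

Coercivity of a(·,·) on H^1_0(-1, 0) means a(u, u) ≥ α ||u||_{H^1}² for every u ∈ H^1_0.
The interval has length L = 1, and Poincaré/coercivity depend only on L. Here a(u, u) = ∫(u')² + (-9/2)·∫u².
Here c = -9/2 < 0 with |c| < (π/L)² = π^2, so coercivity still holds. The condition a(u,u) ≥ α||u||_{H^1}² reads (1−α)∫(u')² ≥ (α−c)∫u². Any admissible α is ≤ 1 (rapidly oscillating u have ∫u²/∫(u')² → 0), and α = 1 would force 0 ≥ (1−c)∫u², impossible since c < 1; so 1−α > 0. By the sharp Poincaré inequality on H^1_0 of an interval of length L, ∫(u')² ≥ (π/L)²∫u² with equality for the first sine mode sin(π(x−x₀)/L) (x₀ the left endpoint), so the inequality holds for all u iff (1−α)(π/L)² ≥ α − c, i.e. α ≤ ((π/L)² + c)/((π/L)² + 1) = (1 + c(L/π)²)/(1 + (L/π)²). (Direct route, valid since c ≤ 0: Poincaré gives c∫u² ≥ c(L/π)²∫(u')², so a(u,u) ≥ (1 + c(L/π)²)∫(u')², while ||u||_{H^1}² ≤ (1 + (L/π)²)∫(u')²; dividing yields the same α.) With (π/L)² = π^2 and c = -9/2, the largest admissible constant is α = ((π/L)² + c)/((π/L)² + 1).
Simplifying, α = (-9/2 + π^2)/(1 + π^2).


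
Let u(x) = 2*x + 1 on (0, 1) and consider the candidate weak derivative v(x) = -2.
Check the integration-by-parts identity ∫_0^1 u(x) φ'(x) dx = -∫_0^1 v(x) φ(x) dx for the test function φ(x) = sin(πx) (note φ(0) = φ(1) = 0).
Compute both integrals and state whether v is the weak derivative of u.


LHS = -4/π, RHS = 4/π. No, v is not the weak derivative of u.

u(x) = 2*x + 1, classical derivative u'(x) = 2.
φ(x) = sin(πx), so φ'(x) = π*cos(π*x).
Note φ(0) = φ(1) = 0, so the boundary term u·φ vanishes.
LHS = ∫_0^1 u(x) φ'(x) dx = ∫_0^1 (2*π*x*cos(π*x) + π*cos(π*x)) dx. Term by term:
  ∫_0^1 π*cos(π*x) dx = 0;  ∫_0^1 2*π*x*cos(π*x) dx = -4/π.
Sum: 0 − 4/π = -4/π.
So LHS = -4/π.
∫_0^1 v(x) φ(x) dx = ∫_0^1 (-2*sin(π*x)) dx. Term by term:
  ∫_0^1 -2*sin(π*x) dx = -4/π.
So RHS = -∫_0^1 v(x) φ(x) dx = 4/π.
LHS − RHS = -8/π ≠ 0, so the identity fails.
(For a valid weak derivative the identity must hold for EVERY test function, in particular this one. The failure shows v is NOT the weak derivative of u.)
Correct weak derivative would be u'(x) = 2.


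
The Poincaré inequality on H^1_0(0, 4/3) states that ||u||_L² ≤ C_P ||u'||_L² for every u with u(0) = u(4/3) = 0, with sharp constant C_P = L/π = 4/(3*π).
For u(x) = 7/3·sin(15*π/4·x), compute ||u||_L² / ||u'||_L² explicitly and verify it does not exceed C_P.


||u||_L² / ||u'||_L² = 4/(15*π) < C_P = 4/(3*π).

u(x) = 7/3·sin(15*π/4·x), so u'(x) = 35*π*cos(15*π*x/4)/4.
Writing u(x) = A·sin(kπx/L) with A = 7/3 and k = 5, use ∫_0^L sin²(kπx/L) dx = L/2 and ∫_0^L cos²(kπx/L) dx = L/2.
u² = 49/9·sin²(15*π/4·x) and (u')² = 1225*π^2/16·cos²(15*π/4·x), and each of sin², cos² integrates to L/2 = 2/3 over (0, 4/3).
∫_0^4/3 u² dx = 98/27, so ||u||_L² = 7*sqrt(6)/9.
∫_0^4/3 (u')² dx = 1225*π^2/24, so ||u'||_L² = 35*sqrt(6)*π/12.
Ratio ||u||_L² / ||u'||_L² = 4/(15*π).
Sharp Poincaré constant on H^1_0(0, 4/3) is C_P = L/π = 4/(3*π), achieved by sin(3*π/4·x).
This is the k = 5 harmonic; the ratio L/(kπ) is strictly less than C_P = L/π, consistent with the sharp inequality ||u||_L² ≤ C_P ||u'||_L².


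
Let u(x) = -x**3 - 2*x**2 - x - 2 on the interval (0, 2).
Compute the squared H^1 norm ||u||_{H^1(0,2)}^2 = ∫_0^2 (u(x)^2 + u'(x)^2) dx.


||u||_{H^1}^2 = 8434/21

The H^1 norm (squared) on an interval (0, L) is
  ||u||_{H^1}^2 = ∫_0^L u(x)^2 dx + ∫_0^L u'(x)^2 dx.
Compute u'(x) = -3*x**2 - 4*x - 1.
Then u(x)^2 = x**6 + 4*x**5 + 6*x**4 + 8*x**3 + 9*x**2 + 4*x + 4 and u'(x)^2 = 9*x**4 + 24*x**3 + 22*x**2 + 8*x + 1.
Integrate each monomial from 0 to 2 using ∫_0^2 c·x^n dx = c·2^(n+1)/(n+1):
  ∫_0^2 u(x)^2 dx = ∫_0^2 (x^6 + 4*x^5 + 6*x^4 + 8*x^3 + 9*x^2 + 4*x + 4) dx. Term by term:
    ∫_0^2 x^6 dx = 128/7;  ∫_0^2 4*x^5 dx = 128/3;  ∫_0^2 6*x^4 dx = 192/5;
    ∫_0^2 8*x^3 dx = 32;  ∫_0^2 9*x^2 dx = 24;  ∫_0^2 4*x dx = 8;
    ∫_0^2 4 dx = 8.
  Sum: 128/7 + 128/3 + 192/5 + 32 + 24 + 8 + 8 = 17992/105.
  ∫_0^2 u'(x)^2 dx = ∫_0^2 (9*x^4 + 24*x^3 + 22*x^2 + 8*x + 1) dx. Term by term:
    ∫_0^2 9*x^4 dx = 288/5;  ∫_0^2 24*x^3 dx = 96;  ∫_0^2 22*x^2 dx = 176/3;
    ∫_0^2 8*x dx = 16;  ∫_0^2 1 dx = 2.
  Sum: 288/5 + 96 + 176/3 + 16 + 2 = 3454/15.
Adding: ||u||_{H^1}^2 = 17992/105 + 3454/15 = 8434/21.


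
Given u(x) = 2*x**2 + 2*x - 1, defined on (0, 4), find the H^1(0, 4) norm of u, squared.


||u||_{H^1}^2 = 26828/15

The H^1 norm (squared) on an interval (0, L) is
  ||u||_{H^1}^2 = ∫_0^L u(x)^2 dx + ∫_0^L u'(x)^2 dx.
Compute u'(x) = 4*x + 2.
Then u(x)^2 = 4*x**4 + 8*x**3 - 4*x + 1 and u'(x)^2 = 16*x**2 + 16*x + 4.
Integrate each monomial from 0 to 4 using ∫_0^4 c·x^n dx = c·4^(n+1)/(n+1):
  ∫_0^4 u(x)^2 dx = ∫_0^4 (4*x^4 + 8*x^3 - 4*x + 1) dx. Term by term:
    ∫_0^4 4*x^4 dx = 4096/5;  ∫_0^4 8*x^3 dx = 512;  ∫_0^4 -4*x dx = -32;
    ∫_0^4 1 dx = 4.
  Sum: 4096/5 + 512 − 32 + 4 = 6516/5.
  ∫_0^4 u'(x)^2 dx = ∫_0^4 (16*x^2 + 16*x + 4) dx. Term by term:
    ∫_0^4 16*x^2 dx = 1024/3;  ∫_0^4 16*x dx = 128;  ∫_0^4 4 dx = 16.
  Sum: 1024/3 + 128 + 16 = 1456/3.
Adding: ||u||_{H^1}^2 = 6516/5 + 1456/3 = 26828/15.


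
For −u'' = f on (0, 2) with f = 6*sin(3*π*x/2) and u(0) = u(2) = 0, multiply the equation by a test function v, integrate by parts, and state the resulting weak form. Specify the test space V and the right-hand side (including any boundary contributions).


V = H^1_0(0, 2) (so v(0) = v(2) = 0); weak form: ∫_0^2 u'v' dx = ∫_0^2 (6*sin(3*π*x/2)) v dx for all v ∈ V.

Multiply both sides by a test function v and integrate from 0 to 2:
  ∫_0^2 −u''(x) v(x) dx = ∫_0^2 f(x) v(x) dx.
Integrate the LHS by parts once:
  ∫_0^2 −u'' v dx = −[u'(x) v(x)]_0^2 + ∫_0^2 u'(x) v'(x) dx.
Thus ∫_0^2 u'(x) v'(x) dx = ∫_0^2 f(x) v(x) dx + [u'(x) v(x)]_0^2.
Choose V so that boundary terms are either known or forced to vanish.
u is Dirichlet: u(0) = u(2) = 0. Let V = H^1_0(0, 2); then v(0) = v(2) = 0, and [u' v]_0^2 = 0.
Weak formulation: find u (satisfying any essential BC) such that ∫_0^2 u'(x) v'(x) dx = ∫_0^2 f v dx for all v ∈ V.
Substituting f(x) = 6*sin(3*π*x/2), the right-hand side is ∫_0^2 (6*sin(3*π*x/2)) v dx.


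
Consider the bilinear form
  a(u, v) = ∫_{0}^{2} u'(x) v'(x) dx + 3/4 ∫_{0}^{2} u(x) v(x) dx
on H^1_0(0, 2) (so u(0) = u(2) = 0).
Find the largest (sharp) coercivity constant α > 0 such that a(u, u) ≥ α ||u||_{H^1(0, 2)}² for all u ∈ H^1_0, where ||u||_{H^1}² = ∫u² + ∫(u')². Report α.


α = (3 + π^2)/(4 + π^2)

Coercivity of a(·,·) on H^1_0(0, 2) means a(u, u) ≥ α ||u||_{H^1}² for every u ∈ H^1_0.
The interval has length L = 2, and Poincaré/coercivity depend only on L. Here a(u, u) = ∫(u')² + (3/4)·∫u².
Here 0 < c = 3/4 < 1. The condition a(u,u) ≥ α||u||_{H^1}² reads (1−α)∫(u')² ≥ (α−c)∫u². Any admissible α is ≤ 1 (rapidly oscillating u have ∫u²/∫(u')² → 0), and α = 1 would force 0 ≥ (1−c)∫u², impossible since c < 1; so 1−α > 0. By the sharp Poincaré inequality on H^1_0 of an interval of length L, ∫(u')² ≥ (π/L)²∫u² with equality for the first sine mode sin(π(x−x₀)/L) (x₀ the left endpoint), so the inequality holds for all u iff (1−α)(π/L)² ≥ α − c, i.e. α ≤ ((π/L)² + c)/((π/L)² + 1) = (1 + c(L/π)²)/(1 + (L/π)²). With (π/L)² = π^2/4 and c = 3/4, the largest admissible constant is α = ((π/L)² + c)/((π/L)² + 1).
Simplifying, α = (3 + π^2)/(4 + π^2).


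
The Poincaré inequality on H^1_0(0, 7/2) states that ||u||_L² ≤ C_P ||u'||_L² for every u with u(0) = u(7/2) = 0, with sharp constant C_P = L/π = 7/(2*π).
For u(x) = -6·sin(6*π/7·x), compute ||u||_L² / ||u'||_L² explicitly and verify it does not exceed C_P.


||u||_L² / ||u'||_L² = 7/(6*π) < C_P = 7/(2*π).

u(x) = -6·sin(6*π/7·x), so u'(x) = -36*π*cos(6*π*x/7)/7.
Writing u(x) = A·sin(kπx/L) with A = -6 and k = 3, use ∫_0^L sin²(kπx/L) dx = L/2 and ∫_0^L cos²(kπx/L) dx = L/2.
u² = 36·sin²(6*π/7·x) and (u')² = 1296*π^2/49·cos²(6*π/7·x), and each of sin², cos² integrates to L/2 = 7/4 over (0, 7/2).
∫_0^7/2 u² dx = 63, so ||u||_L² = 3*sqrt(7).
∫_0^7/2 (u')² dx = 324*π^2/7, so ||u'||_L² = 18*sqrt(7)*π/7.
Ratio ||u||_L² / ||u'||_L² = 7/(6*π).
Sharp Poincaré constant on H^1_0(0, 7/2) is C_P = L/π = 7/(2*π), achieved by sin(2*π/7·x).
This is the k = 3 harmonic; the ratio L/(kπ) is strictly less than C_P = L/π, consistent with the sharp inequality ||u||_L² ≤ C_P ||u'||_L².


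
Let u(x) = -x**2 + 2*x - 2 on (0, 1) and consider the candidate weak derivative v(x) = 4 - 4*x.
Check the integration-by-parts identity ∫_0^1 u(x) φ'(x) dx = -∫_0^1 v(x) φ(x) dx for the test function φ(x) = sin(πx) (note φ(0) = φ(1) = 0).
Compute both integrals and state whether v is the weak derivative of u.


LHS = -2/π, RHS = -4/π. No, v is not the weak derivative of u.

u(x) = -x**2 + 2*x - 2, classical derivative u'(x) = 2 - 2*x.
φ(x) = sin(πx), so φ'(x) = π*cos(π*x).
Note φ(0) = φ(1) = 0, so the boundary term u·φ vanishes.
LHS = ∫_0^1 u(x) φ'(x) dx = ∫_0^1 (-π*x^2*cos(π*x) + 2*π*x*cos(π*x) - 2*π*cos(π*x)) dx. Term by term:
  ∫_0^1 -2*π*cos(π*x) dx = 0;  ∫_0^1 -π*x^2*cos(π*x) dx = 2/π;  ∫_0^1 2*π*x*cos(π*x) dx = -4/π.
Sum: 0 + 2/π − 4/π = -2/π.
So LHS = -2/π.
∫_0^1 v(x) φ(x) dx = ∫_0^1 (-4*x*sin(π*x) + 4*sin(π*x)) dx. Term by term:
  ∫_0^1 4*sin(π*x) dx = 8/π;  ∫_0^1 -4*x*sin(π*x) dx = -4/π.
Sum: 8/π − 4/π = 4/π.
So RHS = -∫_0^1 v(x) φ(x) dx = -4/π.
LHS − RHS = 2/π ≠ 0, so the identity fails.
(For a valid weak derivative the identity must hold for EVERY test function, in particular this one. The failure shows v is NOT the weak derivative of u.)
Correct weak derivative would be u'(x) = 2 - 2*x.


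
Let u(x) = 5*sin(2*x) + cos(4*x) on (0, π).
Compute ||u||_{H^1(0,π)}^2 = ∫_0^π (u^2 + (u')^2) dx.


||u||_{H^1(0,π)}^2 = 71*π

u'(x) = -4*sin(4*x) + 10*cos(2*x).
Expand u² and (u')² and integrate term by term on (0, π), using: for integers n ≥ 1, ∫_0^π sin²(nx) dx = ∫_0^π cos²(nx) dx = π/2; for n ≠ n', ∫_0^π sin(nx)sin(n'x) dx = ∫_0^π cos(nx)cos(n'x) dx = 0; and by product-to-sum, ∫_0^π sin(nx)cos(n'x) dx = ½∫_0^π [sin((n+n')x) + sin((n−n')x)] dx, which is 0 when n+n' is even and 2n/(n²−n'²) when n+n' is odd (it need not vanish on (0, π)).
  u² squared terms: (5)²·∫sin(2x)² dx = 25·π/2 = 25*π/2;  (1)²·∫cos(4x)² dx = 1·π/2 = π/2.
  u² cross terms: 2·(5)·(1)·∫sin(2x)·cos(4x) dx = 10·(0) = 0.
  So ∫_0^π u² dx = 25*π/2 + π/2 + 0 = 13*π.
  (u')² squared terms: (-4)²·∫sin(4x)² dx = 16·π/2 = 8*π;  (10)²·∫cos(2x)² dx = 100·π/2 = 50*π.
  (u')² cross terms: 2·(-4)·(10)·∫sin(4x)·cos(2x) dx = -80·(0) = 0.
  So ∫_0^π (u')² dx = 8*π + 50*π + 0 = 58*π.
||u||_{H^1}^2 = (13*π) + (58*π) = 71*π.


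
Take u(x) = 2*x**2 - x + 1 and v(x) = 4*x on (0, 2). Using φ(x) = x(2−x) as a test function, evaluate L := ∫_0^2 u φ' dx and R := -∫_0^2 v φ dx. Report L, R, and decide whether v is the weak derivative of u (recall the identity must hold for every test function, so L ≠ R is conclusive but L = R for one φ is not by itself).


LHS = -4, RHS = -16/3. No, v is not the weak derivative of u.

u(x) = 2*x**2 - x + 1, classical derivative u'(x) = 4*x - 1.
φ(x) = x(2−x), so φ'(x) = 2 - 2*x.
Note φ(0) = φ(2) = 0, so the boundary term u·φ vanishes.
LHS = ∫_0^2 u(x) φ'(x) dx = ∫_0^2 (-4*x^3 + 6*x^2 - 4*x + 2) dx. Term by term:
  ∫_0^2 -4*x^3 dx = -16;  ∫_0^2 6*x^2 dx = 16;  ∫_0^2 -4*x dx = -8;
  ∫_0^2 2 dx = 4.
Sum: -16 + 16 − 8 + 4 = -4.
So LHS = -4.
∫_0^2 v(x) φ(x) dx = ∫_0^2 (-4*x^3 + 8*x^2) dx. Term by term:
  ∫_0^2 -4*x^3 dx = -16;  ∫_0^2 8*x^2 dx = 64/3.
Sum: -16 + 64/3 = 16/3.
So RHS = -∫_0^2 v(x) φ(x) dx = -16/3.
LHS − RHS = 4/3 ≠ 0, so the identity fails.
(For a valid weak derivative the identity must hold for EVERY test function, in particular this one. The failure shows v is NOT the weak derivative of u.)
Correct weak derivative would be u'(x) = 4*x - 1.


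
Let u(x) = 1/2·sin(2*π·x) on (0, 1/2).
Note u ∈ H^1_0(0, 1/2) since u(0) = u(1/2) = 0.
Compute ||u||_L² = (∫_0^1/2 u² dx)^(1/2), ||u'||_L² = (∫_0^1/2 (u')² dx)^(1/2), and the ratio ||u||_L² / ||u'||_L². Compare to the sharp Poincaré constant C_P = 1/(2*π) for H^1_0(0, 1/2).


||u||_L² / ||u'||_L² = 1/(2*π) = C_P.

u(x) = 1/2·sin(2*π·x), so u'(x) = π*cos(2*π*x).
Writing u(x) = A·sin(kπx/L) with A = 1/2 and k = 1, use ∫_0^L sin²(kπx/L) dx = L/2 and ∫_0^L cos²(kπx/L) dx = L/2.
u² = 1/4·sin²(2*π·x) and (u')² = π^2·cos²(2*π·x), and each of sin², cos² integrates to L/2 = 1/4 over (0, 1/2).
∫_0^1/2 u² dx = 1/16, so ||u||_L² = 1/4.
∫_0^1/2 (u')² dx = π^2/4, so ||u'||_L² = π/2.
Ratio ||u||_L² / ||u'||_L² = 1/(2*π).
Sharp Poincaré constant on H^1_0(0, 1/2) is C_P = L/π = 1/(2*π), achieved by sin(2*π·x).
This is the k = 1 eigenfunction (up to amplitude), so the ratio equals the sharp Poincaré constant exactly.


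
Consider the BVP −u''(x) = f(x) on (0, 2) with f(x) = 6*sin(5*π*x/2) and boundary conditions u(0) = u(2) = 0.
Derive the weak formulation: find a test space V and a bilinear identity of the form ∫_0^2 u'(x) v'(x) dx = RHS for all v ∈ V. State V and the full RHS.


V = H^1_0(0, 2) (so v(0) = v(2) = 0); weak form: ∫_0^2 u'v' dx = ∫_0^2 (6*sin(5*π*x/2)) v dx for all v ∈ V.

Multiply both sides by a test function v and integrate from 0 to 2:
  ∫_0^2 −u''(x) v(x) dx = ∫_0^2 f(x) v(x) dx.
Integrate the LHS by parts once:
  ∫_0^2 −u'' v dx = −[u'(x) v(x)]_0^2 + ∫_0^2 u'(x) v'(x) dx.
Thus ∫_0^2 u'(x) v'(x) dx = ∫_0^2 f(x) v(x) dx + [u'(x) v(x)]_0^2.
Choose V so that boundary terms are either known or forced to vanish.
u is Dirichlet: u(0) = u(2) = 0. Let V = H^1_0(0, 2); then v(0) = v(2) = 0, and [u' v]_0^2 = 0.
Weak formulation: find u (satisfying any essential BC) such that ∫_0^2 u'(x) v'(x) dx = ∫_0^2 f v dx for all v ∈ V.
Substituting f(x) = 6*sin(5*π*x/2), the right-hand side is ∫_0^2 (6*sin(5*π*x/2)) v dx.


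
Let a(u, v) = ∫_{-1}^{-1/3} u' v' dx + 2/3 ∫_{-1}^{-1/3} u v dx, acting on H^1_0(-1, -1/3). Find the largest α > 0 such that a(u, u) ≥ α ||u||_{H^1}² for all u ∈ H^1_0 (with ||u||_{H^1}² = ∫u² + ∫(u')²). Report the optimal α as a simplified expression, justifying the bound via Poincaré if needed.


α = (8 + 27*π^2)/(3*(4 + 9*π^2))

Coercivity of a(·,·) on H^1_0(-1, -1/3) means a(u, u) ≥ α ||u||_{H^1}² for every u ∈ H^1_0.
The interval has length L = 2/3, and Poincaré/coercivity depend only on L. Here a(u, u) = ∫(u')² + (2/3)·∫u².
Here 0 < c = 2/3 < 1. The condition a(u,u) ≥ α||u||_{H^1}² reads (1−α)∫(u')² ≥ (α−c)∫u². Any admissible α is ≤ 1 (rapidly oscillating u have ∫u²/∫(u')² → 0), and α = 1 would force 0 ≥ (1−c)∫u², impossible since c < 1; so 1−α > 0. By the sharp Poincaré inequality on H^1_0 of an interval of length L, ∫(u')² ≥ (π/L)²∫u² with equality for the first sine mode sin(π(x−x₀)/L) (x₀ the left endpoint), so the inequality holds for all u iff (1−α)(π/L)² ≥ α − c, i.e. α ≤ ((π/L)² + c)/((π/L)² + 1) = (1 + c(L/π)²)/(1 + (L/π)²). With (π/L)² = 9*π^2/4 and c = 2/3, the largest admissible constant is α = ((π/L)² + c)/((π/L)² + 1).
Simplifying, α = (8 + 27*π^2)/(3*(4 + 9*π^2)).


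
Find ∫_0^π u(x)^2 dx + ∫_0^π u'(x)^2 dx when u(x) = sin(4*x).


||u||_{H^1(0,π)}^2 = 17*π/2

u'(x) = 4*cos(4*x).
Expand u² and (u')² and integrate term by term on (0, π), using: for integers n ≥ 1, ∫_0^π sin²(nx) dx = ∫_0^π cos²(nx) dx = π/2; for n ≠ n', ∫_0^π sin(nx)sin(n'x) dx = ∫_0^π cos(nx)cos(n'x) dx = 0; and by product-to-sum, ∫_0^π sin(nx)cos(n'x) dx = ½∫_0^π [sin((n+n')x) + sin((n−n')x)] dx, which is 0 when n+n' is even and 2n/(n²−n'²) when n+n' is odd (it need not vanish on (0, π)).
  u² squared terms: (1)²·∫sin(4x)² dx = 1·π/2 = π/2.
  So ∫_0^π u² dx = π/2.
  (u')² squared terms: (4)²·∫cos(4x)² dx = 16·π/2 = 8*π.
  So ∫_0^π (u')² dx = 8*π.
||u||_{H^1}^2 = (π/2) + (8*π) = 17*π/2.


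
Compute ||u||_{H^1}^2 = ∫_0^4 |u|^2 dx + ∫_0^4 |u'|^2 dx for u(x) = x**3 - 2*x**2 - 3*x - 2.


||u||_{H^1}^2 = 71348/105

The H^1 norm (squared) on an interval (0, L) is
  ||u||_{H^1}^2 = ∫_0^L u(x)^2 dx + ∫_0^L u'(x)^2 dx.
Compute u'(x) = 3*x**2 - 4*x - 3.
Then u(x)^2 = x**6 - 4*x**5 - 2*x**4 + 8*x**3 + 17*x**2 + 12*x + 4 and u'(x)^2 = 9*x**4 - 24*x**3 - 2*x**2 + 24*x + 9.
Integrate each monomial from 0 to 4 using ∫_0^4 c·x^n dx = c·4^(n+1)/(n+1):
  ∫_0^4 u(x)^2 dx = ∫_0^4 (x^6 - 4*x^5 - 2*x^4 + 8*x^3 + 17*x^2 + 12*x + 4) dx. Term by term:
    ∫_0^4 x^6 dx = 16384/7;  ∫_0^4 -4*x^5 dx = -8192/3;  ∫_0^4 -2*x^4 dx = -2048/5;
    ∫_0^4 8*x^3 dx = 512;  ∫_0^4 17*x^2 dx = 1088/3;  ∫_0^4 12*x dx = 96;
    ∫_0^4 4 dx = 16.
  Sum: 16384/7 − 8192/3 − 2048/5 + 512 + 1088/3 + 96 + 16 = 6544/35.
  ∫_0^4 u'(x)^2 dx = ∫_0^4 (9*x^4 - 24*x^3 - 2*x^2 + 24*x + 9) dx. Term by term:
    ∫_0^4 9*x^4 dx = 9216/5;  ∫_0^4 -24*x^3 dx = -1536;  ∫_0^4 -2*x^2 dx = -128/3;
    ∫_0^4 24*x dx = 192;  ∫_0^4 9 dx = 36.
  Sum: 9216/5 − 1536 − 128/3 + 192 + 36 = 7388/15.
Adding: ||u||_{H^1}^2 = 6544/35 + 7388/15 = 71348/105.


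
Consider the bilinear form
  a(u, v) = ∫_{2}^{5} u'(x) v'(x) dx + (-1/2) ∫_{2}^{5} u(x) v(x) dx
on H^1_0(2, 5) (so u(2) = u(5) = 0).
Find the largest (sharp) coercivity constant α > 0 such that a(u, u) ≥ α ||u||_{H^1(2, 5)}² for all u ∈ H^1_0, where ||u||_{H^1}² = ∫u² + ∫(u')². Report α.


α = (-9/2 + π^2)/(9 + π^2)

Coercivity of a(·,·) on H^1_0(2, 5) means a(u, u) ≥ α ||u||_{H^1}² for every u ∈ H^1_0.
The interval has length L = 3, and Poincaré/coercivity depend only on L. Here a(u, u) = ∫(u')² + (-1/2)·∫u².
Here c = -1/2 < 0 with |c| < (π/L)² = π^2/9, so coercivity still holds. The condition a(u,u) ≥ α||u||_{H^1}² reads (1−α)∫(u')² ≥ (α−c)∫u². Any admissible α is ≤ 1 (rapidly oscillating u have ∫u²/∫(u')² → 0), and α = 1 would force 0 ≥ (1−c)∫u², impossible since c < 1; so 1−α > 0. By the sharp Poincaré inequality on H^1_0 of an interval of length L, ∫(u')² ≥ (π/L)²∫u² with equality for the first sine mode sin(π(x−x₀)/L) (x₀ the left endpoint), so the inequality holds for all u iff (1−α)(π/L)² ≥ α − c, i.e. α ≤ ((π/L)² + c)/((π/L)² + 1) = (1 + c(L/π)²)/(1 + (L/π)²). (Direct route, valid since c ≤ 0: Poincaré gives c∫u² ≥ c(L/π)²∫(u')², so a(u,u) ≥ (1 + c(L/π)²)∫(u')², while ||u||_{H^1}² ≤ (1 + (L/π)²)∫(u')²; dividing yields the same α.) With (π/L)² = π^2/9 and c = -1/2, the largest admissible constant is α = ((π/L)² + c)/((π/L)² + 1).
Simplifying, α = (-9/2 + π^2)/(9 + π^2).


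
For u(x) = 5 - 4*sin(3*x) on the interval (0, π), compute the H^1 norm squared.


||u||_{H^1(0,π)}^2 = -80/3 + 105*π

u'(x) = -12*cos(3*x).
Expand u² and (u')² and integrate term by term on (0, π), using: for integers n ≥ 1, ∫_0^π sin²(nx) dx = ∫_0^π cos²(nx) dx = π/2; for n ≠ n', ∫_0^π sin(nx)sin(n'x) dx = ∫_0^π cos(nx)cos(n'x) dx = 0; and by product-to-sum, ∫_0^π sin(nx)cos(n'x) dx = ½∫_0^π [sin((n+n')x) + sin((n−n')x)] dx, which is 0 when n+n' is even and 2n/(n²−n'²) when n+n' is odd (it need not vanish on (0, π)). For the constant mode: ∫_0^π 1 dx = π, ∫_0^π cos(nx) dx = 0, ∫_0^π sin(nx) dx = (1−(−1)^n)/n.
  u² squared terms: (5)²·∫1 dx = 25·π = 25*π;  (-4)²·∫sin(3x)² dx = 16·π/2 = 8*π.
  u² cross terms: 2·(5)·(-4)·∫1·sin(3x) dx = -40·(2/3) = -80/3.
  So ∫_0^π u² dx = 25*π + 8*π − 80/3 = -80/3 + 33*π.
  (u')² squared terms: (-12)²·∫cos(3x)² dx = 144·π/2 = 72*π.
  So ∫_0^π (u')² dx = 72*π.
||u||_{H^1}^2 = (-80/3 + 33*π) + (72*π) = -80/3 + 105*π.


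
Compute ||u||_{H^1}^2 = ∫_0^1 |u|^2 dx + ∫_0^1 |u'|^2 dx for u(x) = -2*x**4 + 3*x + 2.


||u||_{H^1}^2 = 5036/315

The H^1 norm (squared) on an interval (0, L) is
  ||u||_{H^1}^2 = ∫_0^L u(x)^2 dx + ∫_0^L u'(x)^2 dx.
Compute u'(x) = 3 - 8*x**3.
Then u(x)^2 = 4*x**8 - 12*x**5 - 8*x**4 + 9*x**2 + 12*x + 4 and u'(x)^2 = 64*x**6 - 48*x**3 + 9.
Integrate each monomial from 0 to 1 using ∫_0^1 c·x^n dx = c·1^(n+1)/(n+1):
  ∫_0^1 u(x)^2 dx = ∫_0^1 (4*x^8 - 12*x^5 - 8*x^4 + 9*x^2 + 12*x + 4) dx. Term by term:
    ∫_0^1 4*x^8 dx = 4/9;  ∫_0^1 -12*x^5 dx = -2;  ∫_0^1 -8*x^4 dx = -8/5;
    ∫_0^1 9*x^2 dx = 3;  ∫_0^1 12*x dx = 6;  ∫_0^1 4 dx = 4.
  Sum: 4/9 − 2 − 8/5 + 3 + 6 + 4 = 443/45.
  ∫_0^1 u'(x)^2 dx = ∫_0^1 (64*x^6 - 48*x^3 + 9) dx. Term by term:
    ∫_0^1 64*x^6 dx = 64/7;  ∫_0^1 -48*x^3 dx = -12;  ∫_0^1 9 dx = 9.
  Sum: 64/7 − 12 + 9 = 43/7.
Adding: ||u||_{H^1}^2 = 443/45 + 43/7 = 5036/315.


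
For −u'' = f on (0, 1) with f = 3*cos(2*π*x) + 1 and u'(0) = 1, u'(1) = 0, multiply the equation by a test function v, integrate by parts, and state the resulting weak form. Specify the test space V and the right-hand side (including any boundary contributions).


V = H^1(0, 1) (v unrestricted at boundary; u is determined up to an additive constant); weak form: ∫_0^1 u'v' dx = ∫_0^1 (3*cos(2*π*x) + 1) v dx − v(0) for all v ∈ V.

Multiply both sides by a test function v and integrate from 0 to 1:
  ∫_0^1 −u''(x) v(x) dx = ∫_0^1 f(x) v(x) dx.
Integrate the LHS by parts once:
  ∫_0^1 −u'' v dx = −[u'(x) v(x)]_0^1 + ∫_0^1 u'(x) v'(x) dx.
Thus ∫_0^1 u'(x) v'(x) dx = ∫_0^1 f(x) v(x) dx + [u'(x) v(x)]_0^1.
Choose V so that boundary terms are either known or forced to vanish.
u has inhomogeneous Neumann u'(0) = 1, u'(1) = 0. [u' v]_0^1 = (0)·v(1) − (1)·v(0) = − v(0). Take V = H^1(0, 1); boundary term becomes part of RHS.
Weak formulation: find u (satisfying any essential BC) such that ∫_0^1 u'(x) v'(x) dx = ∫_0^1 f v dx − v(0) for all v ∈ V (Neumann data are natural BCs: they enter the RHS as boundary terms).
Substituting f(x) = 3*cos(2*π*x) + 1, the right-hand side is ∫_0^1 (3*cos(2*π*x) + 1) v dx − v(0).
Compatibility check (pure Neumann): taking v ≡ 1 ∈ V gives 0 = ∫_0^1 f dx + (0) − (1), i.e. ∫_0^1 f dx must equal u'(0) − u'(1) = 1. Indeed ∫_0^1 (3*cos(2*π*x) + 1) dx = 1, so the data are compatible. The solution is then unique only up to an additive constant (fix it e.g. by requiring ∫_0^1 u dx = 0).


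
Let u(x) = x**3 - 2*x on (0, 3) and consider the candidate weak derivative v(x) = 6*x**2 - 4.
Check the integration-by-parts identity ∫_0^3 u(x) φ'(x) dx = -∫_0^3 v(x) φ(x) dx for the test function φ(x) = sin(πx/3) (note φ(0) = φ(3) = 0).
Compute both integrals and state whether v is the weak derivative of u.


LHS = -69/π + 324/π^3, RHS = -138/π + 648/π^3. No, v is not the weak derivative of u.

u(x) = x**3 - 2*x, classical derivative u'(x) = 3*x**2 - 2.
φ(x) = sin(πx/3), so φ'(x) = π*cos(π*x/3)/3.
Note φ(0) = φ(3) = 0, so the boundary term u·φ vanishes.
LHS = ∫_0^3 u(x) φ'(x) dx = ∫_0^3 (π*x^3*cos(π*x/3)/3 - 2*π*x*cos(π*x/3)/3) dx. Term by term:
  ∫_0^3 -2*π*x*cos(π*x/3)/3 dx = 12/π;  ∫_0^3 π*x^3*cos(π*x/3)/3 dx = -81/π + 324/π^3.
Sum: 12/π + -81/π + 324/π^3 = -69/π + 324/π^3.
So LHS = -69/π + 324/π^3.
∫_0^3 v(x) φ(x) dx = ∫_0^3 (6*x^2*sin(π*x/3) - 4*sin(π*x/3)) dx. Term by term:
  ∫_0^3 -4*sin(π*x/3) dx = -24/π;  ∫_0^3 6*x^2*sin(π*x/3) dx = -648/π^3 + 162/π.
Sum: -24/π + -648/π^3 + 162/π = -648/π^3 + 138/π.
So RHS = -∫_0^3 v(x) φ(x) dx = -138/π + 648/π^3.
LHS − RHS = -324/π^3 + 69/π ≠ 0, so the identity fails.
(For a valid weak derivative the identity must hold for EVERY test function, in particular this one. The failure shows v is NOT the weak derivative of u.)
Correct weak derivative would be u'(x) = 3*x**2 - 2.


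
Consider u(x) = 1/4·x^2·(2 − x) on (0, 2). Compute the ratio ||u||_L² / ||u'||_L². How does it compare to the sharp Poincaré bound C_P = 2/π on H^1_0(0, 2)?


||u||_L² / ||u'||_L² = sqrt(14)/7 < C_P = 2/π.

u(x) = 1/4·x^2·(2 − x), so u'(x) = x*(4 - 3*x)/4.
u(x) = 1/4·x^2·(2 − x) vanishes at x = 0 and x = 2, so u ∈ H^1_0(0, 2). Differentiate via the product rule and integrate the resulting polynomials term by term.
  ∫_0^2 u² dx = ∫_0^2 (x^6/16 - x^5/4 + x^4/4) dx. Term by term:
    ∫_0^2 x^6/16 dx = 8/7;  ∫_0^2 -x^5/4 dx = -8/3;  ∫_0^2 x^4/4 dx = 8/5.
  Sum: 8/7 − 8/3 + 8/5 = 8/105.
  ∫_0^2 (u')² dx = ∫_0^2 (9*x^4/16 - 3*x^3/2 + x^2) dx. Term by term:
    ∫_0^2 9*x^4/16 dx = 18/5;  ∫_0^2 -3*x^3/2 dx = -6;  ∫_0^2 x^2 dx = 8/3.
  Sum: 18/5 − 6 + 8/3 = 4/15.
∫_0^2 u² dx = 8/105, so ||u||_L² = 2*sqrt(210)/105.
∫_0^2 (u')² dx = 4/15, so ||u'||_L² = 2*sqrt(15)/15.
Ratio ||u||_L² / ||u'||_L² = sqrt(14)/7.
Sharp Poincaré constant on H^1_0(0, 2) is C_P = L/π = 2/π, achieved by sin(π/2·x).
A polynomial bump cannot attain the sharp Poincaré constant (only the first sine eigenfunction does), so the ratio is strictly less than C_P, consistent with ||u||_L² ≤ C_P ||u'||_L².
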